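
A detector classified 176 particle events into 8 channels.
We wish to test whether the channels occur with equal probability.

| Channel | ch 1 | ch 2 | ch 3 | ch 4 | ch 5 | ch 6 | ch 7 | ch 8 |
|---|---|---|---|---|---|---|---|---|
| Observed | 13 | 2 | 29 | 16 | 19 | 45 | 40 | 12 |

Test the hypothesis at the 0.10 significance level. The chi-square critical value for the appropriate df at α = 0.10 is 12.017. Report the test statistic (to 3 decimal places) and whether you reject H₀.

Under H₀ each category has probability 1/8, so each expected count is 176/8 = 22.
cat         O        E   (O−E)²/E
ch 1       13       22     3.6818
ch 2        2       22    18.1818
ch 3       29       22     2.2273
ch 4       16       22     1.6364
ch 5       19       22     0.4091
ch 6       45       22    24.0455
ch 7       40       22    14.7273
ch 8       12       22     4.5455
Sum = 69.455
df = 7. Since 69.455 > 12.017, we reject H₀.

69.455; reject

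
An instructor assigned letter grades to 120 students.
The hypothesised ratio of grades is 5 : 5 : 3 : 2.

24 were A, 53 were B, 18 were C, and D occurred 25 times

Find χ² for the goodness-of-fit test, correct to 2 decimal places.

Ratio total = 15. Expected counts: 120×5/15 = 40, 120×5/15 = 40, 120×3/15 = 24, 120×2/15 = 16.
A: (24 − 40)²/40 = 256/40 = 6.400
B: (53 − 40)²/40 = 169/40 = 4.225
C: (18 − 24)²/24 = 36/24 = 1.500
D: (25 − 16)²/16 = 81/16 = 5.063
Sum = 17.19

17.19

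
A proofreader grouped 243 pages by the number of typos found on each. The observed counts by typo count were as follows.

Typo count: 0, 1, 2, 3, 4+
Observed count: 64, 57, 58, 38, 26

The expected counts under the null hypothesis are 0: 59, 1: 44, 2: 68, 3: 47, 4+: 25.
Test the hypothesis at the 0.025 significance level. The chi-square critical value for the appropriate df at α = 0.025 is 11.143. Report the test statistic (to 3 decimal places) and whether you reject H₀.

χ² = (64−59)²/59 + (57−44)²/44 + (58−68)²/68 + (38−47)²/47 + (26−25)²/25
   = 0.4237 + 3.8409 + 1.4706 + 1.7234 + 0.0400
Sum = 7.499
df = 4. Since 7.499 < 11.143, we do not reject H₀.

7.499; do not reject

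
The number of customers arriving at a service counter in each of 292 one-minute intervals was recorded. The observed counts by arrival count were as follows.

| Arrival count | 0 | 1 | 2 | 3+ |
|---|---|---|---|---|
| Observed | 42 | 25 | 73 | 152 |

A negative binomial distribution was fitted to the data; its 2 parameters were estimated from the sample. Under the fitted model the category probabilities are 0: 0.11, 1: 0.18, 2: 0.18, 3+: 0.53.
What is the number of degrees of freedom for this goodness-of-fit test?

There are k = 4 categories and 2 parameters estimated from the data, so df = 4 − 1 − 2 = 1.

1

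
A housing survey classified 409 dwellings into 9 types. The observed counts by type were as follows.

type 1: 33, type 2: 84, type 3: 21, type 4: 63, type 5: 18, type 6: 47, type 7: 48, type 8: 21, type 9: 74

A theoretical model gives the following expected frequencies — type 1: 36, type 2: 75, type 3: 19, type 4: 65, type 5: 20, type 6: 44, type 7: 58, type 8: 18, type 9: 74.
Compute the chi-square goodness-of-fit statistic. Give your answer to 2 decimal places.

cat         O        E   (O−E)²/E
type 1     33       36      0.250
type 2     84       75      1.080
type 3     21       19      0.211
type 4     63       65      0.062
type 5     18       20      0.200
type 6     47       44      0.205
type 7     48       58      1.724
type 8     21       18      0.500
type 9     74       74      0.000
Sum = 4.23

4.23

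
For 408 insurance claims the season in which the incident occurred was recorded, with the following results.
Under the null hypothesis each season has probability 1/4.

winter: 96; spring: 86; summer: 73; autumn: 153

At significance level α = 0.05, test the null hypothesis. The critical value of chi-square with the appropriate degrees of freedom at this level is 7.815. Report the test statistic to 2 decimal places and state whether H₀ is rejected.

Under H₀ each category has probability 1/4, so each expected count is 408/4 = 102.
cat         O        E   (O−E)²/E
winter     96      102      0.353
spring     86      102      2.510
summer     73      102      8.245
autumn    153      102     25.500
Sum = 36.61
df = 3. Since 36.61 > 7.815, we reject H₀.

36.61; reject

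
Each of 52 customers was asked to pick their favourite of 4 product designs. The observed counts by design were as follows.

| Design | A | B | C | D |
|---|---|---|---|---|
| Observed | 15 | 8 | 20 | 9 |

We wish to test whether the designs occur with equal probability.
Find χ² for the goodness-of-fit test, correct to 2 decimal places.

7.23

Expected count for each of the 4 categories: 52/4 = 13.
A: (15 − 13)²/13 = 4/13 = 0.308
B: (8 − 13)²/13 = 25/13 = 1.923
C: (20 − 13)²/13 = 49/13 = 3.769
D: (9 − 13)²/13 = 16/13 = 1.231
Sum = 7.23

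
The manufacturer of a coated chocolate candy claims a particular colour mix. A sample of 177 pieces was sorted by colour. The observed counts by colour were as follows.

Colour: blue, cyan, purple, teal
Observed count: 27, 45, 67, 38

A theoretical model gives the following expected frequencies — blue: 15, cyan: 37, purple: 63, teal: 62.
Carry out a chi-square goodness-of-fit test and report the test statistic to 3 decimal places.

20.874

blue: (27 − 15)²/15 = 144/15 = 9.6000
cyan: (45 − 37)²/37 = 64/37 = 1.7297
purple: (67 − 63)²/63 = 16/63 = 0.2540
teal: (38 − 62)²/62 = 576/62 = 9.2903
Sum = 20.874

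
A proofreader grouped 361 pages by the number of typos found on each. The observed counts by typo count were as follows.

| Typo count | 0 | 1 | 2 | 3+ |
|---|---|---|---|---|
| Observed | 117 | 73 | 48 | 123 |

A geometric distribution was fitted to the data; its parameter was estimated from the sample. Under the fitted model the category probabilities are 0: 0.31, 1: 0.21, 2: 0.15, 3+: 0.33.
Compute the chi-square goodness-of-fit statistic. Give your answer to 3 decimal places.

Expected counts E_i = n·p_i: 361×0.31 = 111.91, 361×0.21 = 75.81, 361×0.15 = 54.15, 361×0.33 = 119.13.
0: (117 − 111.91)²/111.91 = 25.9081/111.91 = 0.2315
1: (73 − 75.81)²/75.81 = 7.8961/75.81 = 0.1042
2: (48 − 54.15)²/54.15 = 37.8225/54.15 = 0.6985
3+: (123 − 119.13)²/119.13 = 14.9769/119.13 = 0.1257
Sum = 1.160

1.160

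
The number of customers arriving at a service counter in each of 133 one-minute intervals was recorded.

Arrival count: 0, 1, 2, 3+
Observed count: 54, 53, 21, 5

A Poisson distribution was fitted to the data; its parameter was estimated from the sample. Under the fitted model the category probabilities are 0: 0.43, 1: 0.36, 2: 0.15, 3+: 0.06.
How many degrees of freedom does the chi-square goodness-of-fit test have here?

There are k = 4 categories and 1 parameter estimated from the data, so df = 4 − 1 − 1 = 2.

2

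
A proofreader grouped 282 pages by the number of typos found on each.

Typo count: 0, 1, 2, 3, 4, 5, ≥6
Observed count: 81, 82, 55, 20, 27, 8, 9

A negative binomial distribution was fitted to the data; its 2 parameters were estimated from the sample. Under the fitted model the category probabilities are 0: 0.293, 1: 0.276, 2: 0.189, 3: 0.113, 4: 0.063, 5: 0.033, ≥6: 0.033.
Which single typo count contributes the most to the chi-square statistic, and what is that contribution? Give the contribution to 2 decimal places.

4, 4.80

Expected counts E_i = n·p_i: 282×0.293 = 82.626, 282×0.276 = 77.832, 282×0.189 = 53.298, 282×0.113 = 31.866, 282×0.063 = 17.766, 282×0.033 = 9.306, 282×0.033 = 9.306.
cat         O        E   (O−E)²/E
0          81   82.626      0.032
1          82   77.832      0.223
2          55   53.298      0.054
3          20   31.866      4.419
4          27   17.766      4.799
5           8    9.306      0.183
≥6          9    9.306      0.010
The largest term is for 4: 4.80.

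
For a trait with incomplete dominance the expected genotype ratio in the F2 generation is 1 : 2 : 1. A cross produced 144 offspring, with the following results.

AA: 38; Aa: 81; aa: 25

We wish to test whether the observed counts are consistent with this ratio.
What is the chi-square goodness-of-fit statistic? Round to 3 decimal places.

Ratio total = 4. Expected counts: 144×1/4 = 36, 144×2/4 = 72, 144×1/4 = 36.
χ² = (38−36)²/36 + (81−72)²/72 + (25−36)²/36
   = 0.1111 + 1.1250 + 3.3611
Sum = 4.597

4.597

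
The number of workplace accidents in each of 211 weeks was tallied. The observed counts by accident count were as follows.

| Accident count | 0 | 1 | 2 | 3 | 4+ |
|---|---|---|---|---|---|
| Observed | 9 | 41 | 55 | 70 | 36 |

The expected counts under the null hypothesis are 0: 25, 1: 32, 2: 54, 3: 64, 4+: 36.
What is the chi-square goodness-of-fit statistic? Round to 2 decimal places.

cat         O        E   (O−E)²/E
0           9       25     10.240
1          41       32      2.531
2          55       54      0.019
3          70       64      0.563
4+         36       36      0.000
Sum = 13.35

13.35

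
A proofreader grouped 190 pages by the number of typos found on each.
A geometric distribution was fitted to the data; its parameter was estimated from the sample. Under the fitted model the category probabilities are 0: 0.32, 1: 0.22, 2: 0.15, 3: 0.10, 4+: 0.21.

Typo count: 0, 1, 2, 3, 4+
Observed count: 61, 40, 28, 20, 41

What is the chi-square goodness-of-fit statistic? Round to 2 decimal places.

0.17

Expected counts E_i = n·p_i: 190×0.32 = 60.8, 190×0.22 = 41.8, 190×0.15 = 28.5, 190×0.10 = 19, 190×0.21 = 39.9.
χ² = (61−60.8)²/60.8 + (40−41.8)²/41.8 + (28−28.5)²/28.5 + (20−19)²/19 + (41−39.9)²/39.9
   = 0.001 + 0.078 + 0.009 + 0.053 + 0.030
Sum = 0.17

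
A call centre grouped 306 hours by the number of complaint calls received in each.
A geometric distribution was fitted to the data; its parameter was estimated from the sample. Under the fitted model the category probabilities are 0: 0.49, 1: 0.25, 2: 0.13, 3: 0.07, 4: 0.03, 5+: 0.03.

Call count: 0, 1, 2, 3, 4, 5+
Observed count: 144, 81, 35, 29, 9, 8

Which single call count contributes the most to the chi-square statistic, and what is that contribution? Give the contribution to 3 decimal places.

3, 2.682

Expected counts E_i = n·p_i: 306×0.49 = 149.94, 306×0.25 = 76.5, 306×0.13 = 39.78, 306×0.07 = 21.42, 306×0.03 = 9.18, 306×0.03 = 9.18.
χ² = (144−149.94)²/149.94 + (81−76.5)²/76.5 + (35−39.78)²/39.78 + (29−21.42)²/21.42 + (9−9.18)²/9.18 + (8−9.18)²/9.18
   = 0.2353 + 0.2647 + 0.5744 + 2.6824 + 0.0035 + 0.1517
The largest term is for 3: 2.682.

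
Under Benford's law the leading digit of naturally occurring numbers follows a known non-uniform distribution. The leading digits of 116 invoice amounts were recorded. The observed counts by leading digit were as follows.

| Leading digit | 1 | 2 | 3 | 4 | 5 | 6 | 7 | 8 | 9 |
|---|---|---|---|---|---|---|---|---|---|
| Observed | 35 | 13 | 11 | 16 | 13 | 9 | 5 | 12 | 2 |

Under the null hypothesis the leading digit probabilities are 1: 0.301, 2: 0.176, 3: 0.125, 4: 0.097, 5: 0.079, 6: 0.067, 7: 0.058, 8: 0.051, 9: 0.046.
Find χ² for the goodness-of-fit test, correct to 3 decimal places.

Expected counts E_i = n·p_i: 116×0.301 = 34.916, 116×0.176 = 20.416, 116×0.125 = 14.5, 116×0.097 = 11.252, 116×0.079 = 9.164, 116×0.067 = 7.772, 116×0.058 = 6.728, 116×0.051 = 5.916, 116×0.046 = 5.336.
χ² = (35−34.916)²/34.916 + (13−20.416)²/20.416 + (11−14.5)²/14.5 + (16−11.252)²/11.252 + (13−9.164)²/9.164 + (9−7.772)²/7.772 + (5−6.728)²/6.728 + (12−5.916)²/5.916 + (2−5.336)²/5.336
   = 0.0002 + 2.6938 + 0.8448 + 2.0035 + 1.6057 + 0.1940 + 0.4438 + 6.2568 + 2.0856
Sum = 16.128

16.128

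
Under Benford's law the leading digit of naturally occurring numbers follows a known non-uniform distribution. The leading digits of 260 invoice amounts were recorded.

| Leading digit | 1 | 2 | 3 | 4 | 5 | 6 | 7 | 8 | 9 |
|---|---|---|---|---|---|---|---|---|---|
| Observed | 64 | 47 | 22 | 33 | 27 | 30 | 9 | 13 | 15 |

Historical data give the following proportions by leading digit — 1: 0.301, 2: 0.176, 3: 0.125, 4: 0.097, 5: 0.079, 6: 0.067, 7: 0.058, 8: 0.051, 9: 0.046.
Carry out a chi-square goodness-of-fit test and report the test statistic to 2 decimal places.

22.77

Expected counts E_i = n·p_i: 260×0.301 = 78.26, 260×0.176 = 45.76, 260×0.125 = 32.5, 260×0.097 = 25.22, 260×0.079 = 20.54, 260×0.067 = 17.42, 260×0.058 = 15.08, 260×0.051 = 13.26, 260×0.046 = 11.96.
χ² = (64−78.26)²/78.26 + (47−45.76)²/45.76 + (22−32.5)²/32.5 + (33−25.22)²/25.22 + (27−20.54)²/20.54 + (30−17.42)²/17.42 + (9−15.08)²/15.08 + (13−13.26)²/13.26 + (15−11.96)²/11.96
   = 2.598 + 0.034 + 3.392 + 2.400 + 2.032 + 9.085 + 2.451 + 0.005 + 0.773
Sum = 22.77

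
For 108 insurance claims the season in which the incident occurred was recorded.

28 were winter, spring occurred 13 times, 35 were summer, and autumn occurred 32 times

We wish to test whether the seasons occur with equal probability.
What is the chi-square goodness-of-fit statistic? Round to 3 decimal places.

10.593

Expected count for each of the 4 categories: 108/4 = 27.
χ² = (28−27)²/27 + (13−27)²/27 + (35−27)²/27 + (32−27)²/27
   = 0.0370 + 7.2593 + 2.3704 + 0.9259
Sum = 10.593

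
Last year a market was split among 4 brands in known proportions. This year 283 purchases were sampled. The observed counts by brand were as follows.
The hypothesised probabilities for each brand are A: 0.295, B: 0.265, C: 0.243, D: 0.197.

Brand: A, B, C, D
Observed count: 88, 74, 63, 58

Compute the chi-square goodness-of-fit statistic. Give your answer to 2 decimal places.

Expected counts E_i = n·p_i: 283×0.295 = 83.485, 283×0.265 = 74.995, 283×0.243 = 68.769, 283×0.197 = 55.751.
A: (88 − 83.485)²/83.485 = 20.385225/83.485 = 0.244
B: (74 − 74.995)²/74.995 = 0.990025/74.995 = 0.013
C: (63 − 68.769)²/68.769 = 33.281361/68.769 = 0.484
D: (58 − 55.751)²/55.751 = 5.058001/55.751 = 0.091
Sum = 0.83

0.83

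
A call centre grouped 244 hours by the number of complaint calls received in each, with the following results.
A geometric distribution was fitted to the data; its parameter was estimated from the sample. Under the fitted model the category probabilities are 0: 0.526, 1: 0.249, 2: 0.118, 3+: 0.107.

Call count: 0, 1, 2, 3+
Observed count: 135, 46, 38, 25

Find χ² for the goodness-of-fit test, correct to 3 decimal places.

Expected counts E_i = n·p_i: 244×0.526 = 128.344, 244×0.249 = 60.756, 244×0.118 = 28.792, 244×0.107 = 26.108.
cat         O        E   (O−E)²/E
0         135  128.344     0.3452
1          46   60.756     3.5838
2          38   28.792     2.9448
3+         25   26.108     0.0470
Sum = 6.921

6.921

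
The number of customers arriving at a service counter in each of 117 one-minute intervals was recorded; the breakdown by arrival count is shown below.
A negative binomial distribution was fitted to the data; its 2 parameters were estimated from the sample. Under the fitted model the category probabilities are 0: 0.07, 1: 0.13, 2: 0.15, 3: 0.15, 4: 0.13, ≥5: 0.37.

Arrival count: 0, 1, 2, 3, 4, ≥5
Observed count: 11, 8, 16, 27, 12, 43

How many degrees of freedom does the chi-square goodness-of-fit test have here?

3

There are k = 6 categories and 2 parameters estimated from the data, so df = 6 − 1 − 2 = 3.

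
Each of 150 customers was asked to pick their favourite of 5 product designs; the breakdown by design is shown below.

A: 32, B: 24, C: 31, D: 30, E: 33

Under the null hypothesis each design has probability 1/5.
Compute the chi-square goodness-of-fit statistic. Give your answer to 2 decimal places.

Expected count for each of the 5 categories: 150/5 = 30.
A: (32 − 30)²/30 = 4/30 = 0.133
B: (24 − 30)²/30 = 36/30 = 1.200
C: (31 − 30)²/30 = 1/30 = 0.033
D: (30 − 30)²/30 = 0/30 = 0.000
E: (33 − 30)²/30 = 9/30 = 0.300
Sum = 1.67

1.67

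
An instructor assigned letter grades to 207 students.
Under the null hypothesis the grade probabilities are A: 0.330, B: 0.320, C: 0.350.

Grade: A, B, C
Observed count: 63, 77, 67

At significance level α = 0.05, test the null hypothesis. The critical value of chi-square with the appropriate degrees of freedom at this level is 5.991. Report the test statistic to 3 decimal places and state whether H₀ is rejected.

2.571; do not reject

Expected counts E_i = n·p_i: 207×0.330 = 68.31, 207×0.320 = 66.24, 207×0.350 = 72.45.
A: (63 − 68.31)²/68.31 = 28.1961/68.31 = 0.4128
B: (77 − 66.24)²/66.24 = 115.7776/66.24 = 1.7479
C: (67 − 72.45)²/72.45 = 29.7025/72.45 = 0.4100
Sum = 2.571
df = 2. Since 2.571 < 5.991, we do not reject H₀.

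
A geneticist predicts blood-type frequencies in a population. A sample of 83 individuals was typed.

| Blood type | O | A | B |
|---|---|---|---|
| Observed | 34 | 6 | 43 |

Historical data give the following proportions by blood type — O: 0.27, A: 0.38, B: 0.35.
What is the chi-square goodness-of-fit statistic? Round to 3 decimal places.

33.374

Expected counts E_i = n·p_i: 83×0.27 = 22.41, 83×0.38 = 31.54, 83×0.35 = 29.05.
O: (34 − 22.41)²/22.41 = 134.3281/22.41 = 5.9941
A: (6 − 31.54)²/31.54 = 652.2916/31.54 = 20.6814
B: (43 − 29.05)²/29.05 = 194.6025/29.05 = 6.6989
Sum = 33.374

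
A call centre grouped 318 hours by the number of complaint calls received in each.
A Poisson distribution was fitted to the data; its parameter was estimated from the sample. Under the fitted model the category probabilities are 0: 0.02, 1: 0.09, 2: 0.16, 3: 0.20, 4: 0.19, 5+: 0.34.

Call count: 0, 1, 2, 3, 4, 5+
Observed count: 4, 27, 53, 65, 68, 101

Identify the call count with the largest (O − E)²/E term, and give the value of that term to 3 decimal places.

Expected counts E_i = n·p_i: 318×0.02 = 6.36, 318×0.09 = 28.62, 318×0.16 = 50.88, 318×0.20 = 63.6, 318×0.19 = 60.42, 318×0.34 = 108.12.
0: (4 − 6.36)²/6.36 = 5.5696/6.36 = 0.8757
1: (27 − 28.62)²/28.62 = 2.6244/28.62 = 0.0917
2: (53 − 50.88)²/50.88 = 4.4944/50.88 = 0.0883
3: (65 − 63.6)²/63.6 = 1.96/63.6 = 0.0308
4: (68 − 60.42)²/60.42 = 57.4564/60.42 = 0.9510
5+: (101 − 108.12)²/108.12 = 50.6944/108.12 = 0.4689
The largest term is for 4: 0.951.

4, 0.951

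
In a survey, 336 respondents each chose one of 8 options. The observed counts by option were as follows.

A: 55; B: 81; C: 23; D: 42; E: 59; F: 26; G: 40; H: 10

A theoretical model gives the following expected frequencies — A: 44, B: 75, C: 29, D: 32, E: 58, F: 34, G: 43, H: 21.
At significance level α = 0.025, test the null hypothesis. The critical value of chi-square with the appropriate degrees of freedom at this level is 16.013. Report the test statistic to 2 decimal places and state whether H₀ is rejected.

cat         O        E   (O−E)²/E
A          55       44      2.750
B          81       75      0.480
C          23       29      1.241
D          42       32      3.125
E          59       58      0.017
F          26       34      1.882
G          40       43      0.209
H          10       21      5.762
Sum = 15.47
df = 7. Since 15.47 < 16.013, we do not reject H₀.

15.47; do not reject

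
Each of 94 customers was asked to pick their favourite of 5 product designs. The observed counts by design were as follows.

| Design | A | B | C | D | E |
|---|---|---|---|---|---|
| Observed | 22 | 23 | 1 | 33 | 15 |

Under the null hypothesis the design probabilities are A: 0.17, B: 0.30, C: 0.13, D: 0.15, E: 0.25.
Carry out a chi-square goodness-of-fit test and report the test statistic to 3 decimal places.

Expected counts E_i = n·p_i: 94×0.17 = 15.98, 94×0.30 = 28.2, 94×0.13 = 12.22, 94×0.15 = 14.1, 94×0.25 = 23.5.
cat         O        E   (O−E)²/E
A          22    15.98     2.2679
B          23     28.2     0.9589
C           1    12.22    10.3018
D          33     14.1    25.3340
E          15     23.5     3.0745
Sum = 41.937

41.937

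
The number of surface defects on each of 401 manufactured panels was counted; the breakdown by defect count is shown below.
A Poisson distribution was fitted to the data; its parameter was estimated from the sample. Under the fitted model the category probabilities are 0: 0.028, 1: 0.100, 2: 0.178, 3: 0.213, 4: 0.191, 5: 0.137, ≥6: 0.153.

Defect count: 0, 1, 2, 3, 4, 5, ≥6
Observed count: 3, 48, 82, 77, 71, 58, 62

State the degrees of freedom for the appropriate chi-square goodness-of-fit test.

There are k = 7 categories and 1 parameter estimated from the data, so df = 7 − 1 − 1 = 5.

5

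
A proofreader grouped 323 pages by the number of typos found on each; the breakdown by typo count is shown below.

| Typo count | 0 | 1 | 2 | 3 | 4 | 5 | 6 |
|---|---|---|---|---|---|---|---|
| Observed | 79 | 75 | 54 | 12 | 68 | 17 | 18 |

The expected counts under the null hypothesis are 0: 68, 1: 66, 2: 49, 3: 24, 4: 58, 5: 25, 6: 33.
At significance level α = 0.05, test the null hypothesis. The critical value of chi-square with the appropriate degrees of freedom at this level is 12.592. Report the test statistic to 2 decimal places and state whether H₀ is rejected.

χ² = (79−68)²/68 + (75−66)²/66 + (54−49)²/49 + (12−24)²/24 + (68−58)²/58 + (17−25)²/25 + (18−33)²/33
   = 1.779 + 1.227 + 0.510 + 6.000 + 1.724 + 2.560 + 6.818
Sum = 20.62
df = 6. Since 20.62 > 12.592, we reject H₀.

20.62; reject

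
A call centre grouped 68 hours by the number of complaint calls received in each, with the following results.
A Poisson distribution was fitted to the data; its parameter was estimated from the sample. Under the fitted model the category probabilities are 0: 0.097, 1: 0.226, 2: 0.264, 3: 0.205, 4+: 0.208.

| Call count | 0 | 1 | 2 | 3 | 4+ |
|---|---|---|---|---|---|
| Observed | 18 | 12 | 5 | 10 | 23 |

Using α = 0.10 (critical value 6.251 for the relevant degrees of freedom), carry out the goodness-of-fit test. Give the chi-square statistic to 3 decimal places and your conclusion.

Expected counts E_i = n·p_i: 68×0.097 = 6.596, 68×0.226 = 15.368, 68×0.264 = 17.952, 68×0.205 = 13.94, 68×0.208 = 14.144.
χ² = (18−6.596)²/6.596 + (12−15.368)²/15.368 + (5−17.952)²/17.952 + (10−13.94)²/13.94 + (23−14.144)²/14.144
   = 19.7167 + 0.7381 + 9.3446 + 1.1136 + 5.5450
Sum = 36.458
df = 3. Since 36.458 > 6.251, we reject H₀.

36.458; reject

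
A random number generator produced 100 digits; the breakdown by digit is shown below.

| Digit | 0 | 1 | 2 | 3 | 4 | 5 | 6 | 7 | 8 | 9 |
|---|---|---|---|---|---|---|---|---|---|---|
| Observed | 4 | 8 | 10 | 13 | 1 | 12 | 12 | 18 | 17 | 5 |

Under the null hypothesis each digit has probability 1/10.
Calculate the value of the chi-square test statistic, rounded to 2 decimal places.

27.60

Expected count for each of the 10 categories: 100/10 = 10.
0: (4 − 10)²/10 = 36/10 = 3.600
1: (8 − 10)²/10 = 4/10 = 0.400
2: (10 − 10)²/10 = 0/10 = 0.000
3: (13 − 10)²/10 = 9/10 = 0.900
4: (1 − 10)²/10 = 81/10 = 8.100
5: (12 − 10)²/10 = 4/10 = 0.400
6: (12 − 10)²/10 = 4/10 = 0.400
7: (18 − 10)²/10 = 64/10 = 6.400
8: (17 − 10)²/10 = 49/10 = 4.900
9: (5 − 10)²/10 = 25/10 = 2.500
Sum = 27.60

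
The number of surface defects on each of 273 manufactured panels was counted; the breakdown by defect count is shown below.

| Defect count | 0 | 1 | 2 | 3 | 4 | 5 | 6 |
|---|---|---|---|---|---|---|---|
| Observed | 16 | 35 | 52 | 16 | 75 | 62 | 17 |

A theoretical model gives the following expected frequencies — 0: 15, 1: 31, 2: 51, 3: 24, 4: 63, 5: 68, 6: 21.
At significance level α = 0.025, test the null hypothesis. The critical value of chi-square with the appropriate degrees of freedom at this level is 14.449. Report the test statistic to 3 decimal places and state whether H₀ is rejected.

6.846; do not reject

0: (16 − 15)²/15 = 1/15 = 0.0667
1: (35 − 31)²/31 = 16/31 = 0.5161
2: (52 − 51)²/51 = 1/51 = 0.0196
3: (16 − 24)²/24 = 64/24 = 2.6667
4: (75 − 63)²/63 = 144/63 = 2.2857
5: (62 − 68)²/68 = 36/68 = 0.5294
6: (17 − 21)²/21 = 16/21 = 0.7619
Sum = 6.846
df = 6. Since 6.846 < 14.449, we do not reject H₀.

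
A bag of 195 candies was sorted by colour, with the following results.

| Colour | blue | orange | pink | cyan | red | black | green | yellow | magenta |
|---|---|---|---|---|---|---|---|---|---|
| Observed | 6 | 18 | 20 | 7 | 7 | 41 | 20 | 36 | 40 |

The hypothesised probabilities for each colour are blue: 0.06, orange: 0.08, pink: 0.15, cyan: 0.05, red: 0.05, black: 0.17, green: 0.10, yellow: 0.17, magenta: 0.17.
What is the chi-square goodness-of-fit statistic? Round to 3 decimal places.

Expected counts E_i = n·p_i: 195×0.06 = 11.7, 195×0.08 = 15.6, 195×0.15 = 29.25, 195×0.05 = 9.75, 195×0.05 = 9.75, 195×0.17 = 33.15, 195×0.10 = 19.5, 195×0.17 = 33.15, 195×0.17 = 33.15.
blue: (6 − 11.7)²/11.7 = 32.49/11.7 = 2.7769
orange: (18 − 15.6)²/15.6 = 5.76/15.6 = 0.3692
pink: (20 − 29.25)²/29.25 = 85.5625/29.25 = 2.9252
cyan: (7 − 9.75)²/9.75 = 7.5625/9.75 = 0.7756
red: (7 − 9.75)²/9.75 = 7.5625/9.75 = 0.7756
black: (41 − 33.15)²/33.15 = 61.6225/33.15 = 1.8589
green: (20 − 19.5)²/19.5 = 0.25/19.5 = 0.0128
yellow: (36 − 33.15)²/33.15 = 8.1225/33.15 = 0.2450
magenta: (40 − 33.15)²/33.15 = 46.9225/33.15 = 1.4155
Sum = 11.155

11.155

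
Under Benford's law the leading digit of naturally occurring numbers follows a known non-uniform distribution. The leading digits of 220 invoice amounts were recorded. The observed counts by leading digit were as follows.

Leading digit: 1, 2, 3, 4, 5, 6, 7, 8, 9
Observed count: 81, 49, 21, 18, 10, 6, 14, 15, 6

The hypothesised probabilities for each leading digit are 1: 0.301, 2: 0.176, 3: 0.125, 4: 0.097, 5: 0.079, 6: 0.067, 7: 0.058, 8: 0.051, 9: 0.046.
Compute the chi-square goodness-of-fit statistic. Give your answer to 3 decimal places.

19.475

Expected counts E_i = n·p_i: 220×0.301 = 66.22, 220×0.176 = 38.72, 220×0.125 = 27.5, 220×0.097 = 21.34, 220×0.079 = 17.38, 220×0.067 = 14.74, 220×0.058 = 12.76, 220×0.051 = 11.22, 220×0.046 = 10.12.
cat         O        E   (O−E)²/E
1          81    66.22     3.2988
2          49    38.72     2.7293
3          21     27.5     1.5364
4          18    21.34     0.5228
5          10    17.38     3.1337
6           6    14.74     5.1823
7          14    12.76     0.1205
8          15    11.22     1.2735
9           6    10.12     1.6773
Sum = 19.475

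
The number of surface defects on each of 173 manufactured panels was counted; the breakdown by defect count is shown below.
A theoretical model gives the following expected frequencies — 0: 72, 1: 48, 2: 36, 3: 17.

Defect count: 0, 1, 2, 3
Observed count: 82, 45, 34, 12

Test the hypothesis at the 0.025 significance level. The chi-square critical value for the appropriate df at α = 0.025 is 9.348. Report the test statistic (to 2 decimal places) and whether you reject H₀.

3.16; do not reject

0: (82 − 72)²/72 = 100/72 = 1.389
1: (45 − 48)²/48 = 9/48 = 0.188
2: (34 − 36)²/36 = 4/36 = 0.111
3: (12 − 17)²/17 = 25/17 = 1.471
Sum = 3.16
df = 3. Since 3.16 < 9.348, we do not reject H₀.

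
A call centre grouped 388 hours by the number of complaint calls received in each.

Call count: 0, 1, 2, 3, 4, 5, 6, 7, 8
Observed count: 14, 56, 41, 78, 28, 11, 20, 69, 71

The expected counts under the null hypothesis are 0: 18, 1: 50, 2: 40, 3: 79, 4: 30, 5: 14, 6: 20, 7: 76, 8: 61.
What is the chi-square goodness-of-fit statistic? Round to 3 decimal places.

4.707

χ² = (14−18)²/18 + (56−50)²/50 + (41−40)²/40 + (78−79)²/79 + (28−30)²/30 + (11−14)²/14 + (20−20)²/20 + (69−76)²/76 + (71−61)²/61
   = 0.8889 + 0.7200 + 0.0250 + 0.0127 + 0.1333 + 0.6429 + 0.0000 + 0.6447 + 1.6393
Sum = 4.707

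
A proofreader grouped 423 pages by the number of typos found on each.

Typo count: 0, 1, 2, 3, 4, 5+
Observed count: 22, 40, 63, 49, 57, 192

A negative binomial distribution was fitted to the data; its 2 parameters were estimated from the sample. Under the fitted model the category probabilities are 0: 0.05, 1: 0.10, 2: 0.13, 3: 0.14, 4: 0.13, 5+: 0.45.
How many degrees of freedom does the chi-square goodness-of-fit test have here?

There are k = 6 categories and 2 parameters estimated from the data, so df = 6 − 1 − 2 = 3.

3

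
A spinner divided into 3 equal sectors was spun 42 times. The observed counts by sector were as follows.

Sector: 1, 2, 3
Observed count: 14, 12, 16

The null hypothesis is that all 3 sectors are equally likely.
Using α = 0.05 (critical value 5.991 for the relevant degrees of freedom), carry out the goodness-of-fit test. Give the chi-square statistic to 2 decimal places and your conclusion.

Under H₀ each category has probability 1/3, so each expected count is 42/3 = 14.
χ² = (14−14)²/14 + (12−14)²/14 + (16−14)²/14
   = 0.000 + 0.286 + 0.286
Sum = 0.57
df = 2. Since 0.57 < 5.991, we do not reject H₀.

0.57; do not reject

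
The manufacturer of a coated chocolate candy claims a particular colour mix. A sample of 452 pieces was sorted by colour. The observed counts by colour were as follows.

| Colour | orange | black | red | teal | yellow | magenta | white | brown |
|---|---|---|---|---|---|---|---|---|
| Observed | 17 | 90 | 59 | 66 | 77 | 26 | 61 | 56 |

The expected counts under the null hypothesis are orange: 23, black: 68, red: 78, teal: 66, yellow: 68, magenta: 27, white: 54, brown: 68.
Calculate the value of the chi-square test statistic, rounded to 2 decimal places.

cat          O        E   (O−E)²/E
orange      17       23      1.565
black       90       68      7.118
red         59       78      4.628
teal        66       66      0.000
yellow      77       68      1.191
magenta     26       27      0.037
white       61       54      0.907
brown       56       68      2.118
Sum = 17.56

17.56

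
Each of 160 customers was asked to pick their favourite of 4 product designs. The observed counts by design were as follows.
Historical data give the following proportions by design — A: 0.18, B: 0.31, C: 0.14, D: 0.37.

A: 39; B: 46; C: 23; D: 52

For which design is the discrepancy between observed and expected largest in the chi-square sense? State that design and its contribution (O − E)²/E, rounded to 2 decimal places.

Expected counts E_i = n·p_i: 160×0.18 = 28.8, 160×0.31 = 49.6, 160×0.14 = 22.4, 160×0.37 = 59.2.
cat         O        E   (O−E)²/E
A          39     28.8      3.613
B          46     49.6      0.261
C          23     22.4      0.016
D          52     59.2      0.876
The largest term is for A: 3.61.

A, 3.61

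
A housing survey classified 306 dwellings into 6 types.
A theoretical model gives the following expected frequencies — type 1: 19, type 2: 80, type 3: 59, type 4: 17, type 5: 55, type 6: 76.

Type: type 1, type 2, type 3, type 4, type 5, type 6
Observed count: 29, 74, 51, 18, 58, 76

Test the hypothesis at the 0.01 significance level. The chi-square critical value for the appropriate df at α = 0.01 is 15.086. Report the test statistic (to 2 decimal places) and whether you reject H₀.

7.02; do not reject

type 1: (29 − 19)²/19 = 100/19 = 5.263
type 2: (74 − 80)²/80 = 36/80 = 0.450
type 3: (51 − 59)²/59 = 64/59 = 1.085
type 4: (18 − 17)²/17 = 1/17 = 0.059
type 5: (58 − 55)²/55 = 9/55 = 0.164
type 6: (76 − 76)²/76 = 0/76 = 0.000
Sum = 7.02
df = 5. Since 7.02 < 15.086, we do not reject H₀.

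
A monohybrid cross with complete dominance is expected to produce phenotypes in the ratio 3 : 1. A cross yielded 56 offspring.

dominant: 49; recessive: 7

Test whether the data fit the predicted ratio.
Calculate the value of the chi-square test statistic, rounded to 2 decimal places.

4.67

Ratio total = 4. Expected counts: 56×3/4 = 42, 56×1/4 = 14.
χ² = (49−42)²/42 + (7−14)²/14
   = 1.167 + 3.500
Sum = 4.67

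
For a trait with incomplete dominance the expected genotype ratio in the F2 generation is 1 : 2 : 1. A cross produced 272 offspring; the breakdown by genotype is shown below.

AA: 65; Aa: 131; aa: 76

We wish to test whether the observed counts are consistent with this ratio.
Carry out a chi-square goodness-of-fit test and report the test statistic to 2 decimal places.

Ratio total = 4. Expected counts: 272×1/4 = 68, 272×2/4 = 136, 272×1/4 = 68.
χ² = (65−68)²/68 + (131−136)²/136 + (76−68)²/68
   = 0.132 + 0.184 + 0.941
Sum = 1.26

1.26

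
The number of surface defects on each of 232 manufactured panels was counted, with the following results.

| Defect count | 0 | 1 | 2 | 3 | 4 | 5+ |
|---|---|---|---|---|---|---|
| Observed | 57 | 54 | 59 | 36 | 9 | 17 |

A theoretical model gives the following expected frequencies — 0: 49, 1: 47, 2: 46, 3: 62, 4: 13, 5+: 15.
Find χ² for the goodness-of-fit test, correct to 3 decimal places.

18.423

χ² = (57−49)²/49 + (54−47)²/47 + (59−46)²/46 + (36−62)²/62 + (9−13)²/13 + (17−15)²/15
   = 1.3061 + 1.0426 + 3.6739 + 10.9032 + 1.2308 + 0.2667
Sum = 18.423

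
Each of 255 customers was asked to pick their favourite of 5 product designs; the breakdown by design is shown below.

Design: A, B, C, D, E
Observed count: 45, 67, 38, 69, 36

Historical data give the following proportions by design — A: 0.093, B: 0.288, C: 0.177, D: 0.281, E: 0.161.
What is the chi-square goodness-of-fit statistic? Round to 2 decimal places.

Expected counts E_i = n·p_i: 255×0.093 = 23.715, 255×0.288 = 73.44, 255×0.177 = 45.135, 255×0.281 = 71.655, 255×0.161 = 41.055.
A: (45 − 23.715)²/23.715 = 453.051225/23.715 = 19.104
B: (67 − 73.44)²/73.44 = 41.4736/73.44 = 0.565
C: (38 − 45.135)²/45.135 = 50.908225/45.135 = 1.128
D: (69 − 71.655)²/71.655 = 7.049025/71.655 = 0.098
E: (36 − 41.055)²/41.055 = 25.553025/41.055 = 0.622
Sum = 21.52

21.52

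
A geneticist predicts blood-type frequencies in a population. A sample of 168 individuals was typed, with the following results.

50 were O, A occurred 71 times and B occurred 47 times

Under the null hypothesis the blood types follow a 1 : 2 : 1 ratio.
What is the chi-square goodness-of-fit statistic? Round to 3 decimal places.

Ratio total = 4. Expected counts: 168×1/4 = 42, 168×2/4 = 84, 168×1/4 = 42.
cat         O        E   (O−E)²/E
O          50       42     1.5238
A          71       84     2.0119
B          47       42     0.5952
Sum = 4.131

4.131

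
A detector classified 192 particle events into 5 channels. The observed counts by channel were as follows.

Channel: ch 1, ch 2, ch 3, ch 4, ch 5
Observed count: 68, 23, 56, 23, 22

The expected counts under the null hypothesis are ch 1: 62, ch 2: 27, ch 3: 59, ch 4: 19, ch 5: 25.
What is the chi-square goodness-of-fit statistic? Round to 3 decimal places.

cat         O        E   (O−E)²/E
ch 1       68       62     0.5806
ch 2       23       27     0.5926
ch 3       56       59     0.1525
ch 4       23       19     0.8421
ch 5       22       25     0.3600
Sum = 2.528

2.528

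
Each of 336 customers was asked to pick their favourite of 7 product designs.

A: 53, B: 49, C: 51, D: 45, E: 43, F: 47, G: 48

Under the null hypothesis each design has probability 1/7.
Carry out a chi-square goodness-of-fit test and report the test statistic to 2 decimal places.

Under H₀ each category has probability 1/7, so each expected count is 336/7 = 48.
χ² = (53−48)²/48 + (49−48)²/48 + (51−48)²/48 + (45−48)²/48 + (43−48)²/48 + (47−48)²/48 + (48−48)²/48
   = 0.521 + 0.021 + 0.188 + 0.188 + 0.521 + 0.021 + 0.000
Sum = 1.46

1.46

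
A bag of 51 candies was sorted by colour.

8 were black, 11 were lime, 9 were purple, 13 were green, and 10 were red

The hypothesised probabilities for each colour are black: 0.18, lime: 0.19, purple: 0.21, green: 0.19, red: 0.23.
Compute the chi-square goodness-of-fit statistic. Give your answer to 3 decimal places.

1.988

Expected counts E_i = n·p_i: 51×0.18 = 9.18, 51×0.19 = 9.69, 51×0.21 = 10.71, 51×0.19 = 9.69, 51×0.23 = 11.73.
black: (8 − 9.18)²/9.18 = 1.3924/9.18 = 0.1517
lime: (11 − 9.69)²/9.69 = 1.7161/9.69 = 0.1771
purple: (9 − 10.71)²/10.71 = 2.9241/10.71 = 0.2730
green: (13 − 9.69)²/9.69 = 10.9561/9.69 = 1.1307
red: (10 − 11.73)²/11.73 = 2.9929/11.73 = 0.2551
Sum = 1.988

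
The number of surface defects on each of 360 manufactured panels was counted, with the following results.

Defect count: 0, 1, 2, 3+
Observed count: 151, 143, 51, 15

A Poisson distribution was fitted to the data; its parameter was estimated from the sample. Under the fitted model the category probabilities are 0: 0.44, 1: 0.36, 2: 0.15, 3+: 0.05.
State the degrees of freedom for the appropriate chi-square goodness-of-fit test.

2

There are k = 4 categories and 1 parameter estimated from the data, so df = 4 − 1 − 1 = 2.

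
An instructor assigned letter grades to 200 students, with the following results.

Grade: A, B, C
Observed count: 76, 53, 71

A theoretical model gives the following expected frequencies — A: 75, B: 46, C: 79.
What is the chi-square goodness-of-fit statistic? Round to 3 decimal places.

cat         O        E   (O−E)²/E
A          76       75     0.0133
B          53       46     1.0652
C          71       79     0.8101
Sum = 1.889

1.889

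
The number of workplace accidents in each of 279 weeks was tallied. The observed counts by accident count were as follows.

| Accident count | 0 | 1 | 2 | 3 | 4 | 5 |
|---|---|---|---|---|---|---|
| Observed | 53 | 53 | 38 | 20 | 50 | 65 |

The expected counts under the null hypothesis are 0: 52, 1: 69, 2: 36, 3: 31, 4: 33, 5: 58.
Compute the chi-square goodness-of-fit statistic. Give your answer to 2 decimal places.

χ² = (53−52)²/52 + (53−69)²/69 + (38−36)²/36 + (20−31)²/31 + (50−33)²/33 + (65−58)²/58
   = 0.019 + 3.710 + 0.111 + 3.903 + 8.758 + 0.845
Sum = 17.35

17.35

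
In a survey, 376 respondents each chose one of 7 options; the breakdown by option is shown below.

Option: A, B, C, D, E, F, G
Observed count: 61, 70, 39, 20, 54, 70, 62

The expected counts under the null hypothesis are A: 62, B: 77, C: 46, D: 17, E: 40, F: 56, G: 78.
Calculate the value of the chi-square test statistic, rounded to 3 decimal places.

13.929

χ² = (61−62)²/62 + (70−77)²/77 + (39−46)²/46 + (20−17)²/17 + (54−40)²/40 + (70−56)²/56 + (62−78)²/78
   = 0.0161 + 0.6364 + 1.0652 + 0.5294 + 4.9000 + 3.5000 + 3.2821
Sum = 13.929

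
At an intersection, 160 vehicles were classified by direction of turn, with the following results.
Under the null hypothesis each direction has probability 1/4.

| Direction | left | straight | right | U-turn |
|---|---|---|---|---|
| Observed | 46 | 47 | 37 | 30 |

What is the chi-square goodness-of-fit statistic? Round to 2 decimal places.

4.85

Under H₀ each category has probability 1/4, so each expected count is 160/4 = 40.
cat           O        E   (O−E)²/E
left         46       40      0.900
straight     47       40      1.225
right        37       40      0.225
U-turn       30       40      2.500
Sum = 4.85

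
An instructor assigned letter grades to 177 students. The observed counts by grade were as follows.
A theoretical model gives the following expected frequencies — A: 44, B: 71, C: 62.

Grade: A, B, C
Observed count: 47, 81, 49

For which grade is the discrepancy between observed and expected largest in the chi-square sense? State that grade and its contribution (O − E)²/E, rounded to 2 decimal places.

C, 2.73

χ² = (47−44)²/44 + (81−71)²/71 + (49−62)²/62
   = 0.205 + 1.408 + 2.726
The largest term is for C: 2.73.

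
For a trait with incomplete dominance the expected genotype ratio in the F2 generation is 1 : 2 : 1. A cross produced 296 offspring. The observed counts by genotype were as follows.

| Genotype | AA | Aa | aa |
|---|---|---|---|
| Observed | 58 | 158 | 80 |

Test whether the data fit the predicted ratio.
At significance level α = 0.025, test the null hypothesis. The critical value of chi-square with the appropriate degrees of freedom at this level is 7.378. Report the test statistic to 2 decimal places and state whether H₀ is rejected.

4.62; do not reject

Ratio total = 4. Expected counts: 296×1/4 = 74, 296×2/4 = 148, 296×1/4 = 74.
cat         O        E   (O−E)²/E
AA         58       74      3.459
Aa        158      148      0.676
aa         80       74      0.486
Sum = 4.62
df = 2. Since 4.62 < 7.378, we do not reject H₀.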